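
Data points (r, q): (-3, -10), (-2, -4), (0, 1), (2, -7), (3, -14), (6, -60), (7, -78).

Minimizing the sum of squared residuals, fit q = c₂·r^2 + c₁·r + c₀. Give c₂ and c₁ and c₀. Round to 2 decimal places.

c₂ = -1.52, c₁ = -0.79, c₀ = 0.97

Setting ∂/∂c₂ … = 0 gives: 3891·c₂ + 559·c₁ + 111·c₀ = -6242;  559·c₂ + 111·c₁ + 13·c₀ = -924;  111·c₂ + 13·c₁ + 7·c₀ = -172.
Solving the 3×3 system (Gaussian elimination) gives c₂ = -8468/5579, c₁ = -84199/106001, c₀ = 14723/15143.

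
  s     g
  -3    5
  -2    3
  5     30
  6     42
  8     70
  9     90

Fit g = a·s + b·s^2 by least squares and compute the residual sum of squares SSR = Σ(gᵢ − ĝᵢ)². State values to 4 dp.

Compute the Gram sums: Σs·s = 219, Σs·s^2 = 1547, Σs^2·s^2 = 12675.
And Σs·g = 1751, Σs^2·g = 14089.
Normal equations: [[219, 1547]; [1547, 12675]]·[a, b]ᵀ = [1751, 14089]ᵀ.
Δ = 219·12675 − 1547² = 382616.
a = (1751·12675 − 1547·14089)/382616 = 15317/14716; b = (219·14089 − 1547·1751)/382616 = 188347/191308.
Residuals: -35305/47827, 109389/95654, 8740/47827, 29859/95654, -63904/47827, 42381/47827; SSR = 435615/95654.

SSR = 4.5541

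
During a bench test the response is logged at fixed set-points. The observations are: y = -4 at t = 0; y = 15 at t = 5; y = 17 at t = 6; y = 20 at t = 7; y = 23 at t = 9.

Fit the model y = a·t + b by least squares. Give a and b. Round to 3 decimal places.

Forming XᵀX = [[191, 27]; [27, 5]] and Xᵀy = [524, 71]ᵀ gives XᵀX·[a, b]ᵀ = Xᵀy.
Determinant 191·5 − 27² = 226.
a = (524·5 − 27·71)/226 = 703/226; b = (191·71 − 27·524)/226 = -587/226.

a = 3.111, b = -2.597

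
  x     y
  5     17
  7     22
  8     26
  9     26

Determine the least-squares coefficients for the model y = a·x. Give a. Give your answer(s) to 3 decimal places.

Compute the Gram sums: Σx·x = 219.
Right-hand side: Σx·y = 681.
Normal equations: [[219]]·[a]ᵀ = [681]ᵀ.
a = 681/219 = 3.10959.

a = 3.110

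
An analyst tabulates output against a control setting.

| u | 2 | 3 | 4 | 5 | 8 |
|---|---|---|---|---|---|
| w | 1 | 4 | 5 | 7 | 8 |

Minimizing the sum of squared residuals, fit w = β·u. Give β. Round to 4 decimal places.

β = 1.1271

Normal-equation sums: Σu·u = 118.
For Mᵀw: Σu·w = 133.
MᵀM·[β]ᵀ = Mᵀw becomes [[118]]·[β]ᵀ = [133]ᵀ.
β = 133/118 = 1.12712.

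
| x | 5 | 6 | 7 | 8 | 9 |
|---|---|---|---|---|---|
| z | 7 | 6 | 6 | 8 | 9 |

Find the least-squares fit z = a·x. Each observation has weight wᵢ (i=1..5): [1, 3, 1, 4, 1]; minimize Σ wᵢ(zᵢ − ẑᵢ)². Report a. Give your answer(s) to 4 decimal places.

Normal-equation sums: Σwᵢ·x·x = 519.
For AᵀWz: Σwᵢ·x·z = 522.
Hence a = 522 / 519 ≈ 1.00578.

a = 1.0058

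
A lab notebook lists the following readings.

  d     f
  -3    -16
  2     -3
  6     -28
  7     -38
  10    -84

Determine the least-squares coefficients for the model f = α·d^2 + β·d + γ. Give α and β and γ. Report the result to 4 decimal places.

α = -0.9821, β = 1.6645, γ = -2.2314

Entries of AᵀA: Σd^2·d^2 = 13794, Σd^2·d = 1540, Σd^2 = 198, Σd·d = 198, Σd = 22, Σ1 = 5.
For Aᵀf: Σd^2·f = -11426, Σd·f = -1232, Σf = -169.
Inverting the 3×3 Gram matrix, [α, β, γ]ᵀ = [-2474/2519, 4193/2519, -511/229]ᵀ.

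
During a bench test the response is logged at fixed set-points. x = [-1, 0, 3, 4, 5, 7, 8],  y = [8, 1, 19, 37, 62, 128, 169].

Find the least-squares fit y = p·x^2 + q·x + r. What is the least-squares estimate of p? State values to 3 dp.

Normal-equation sums: Σx^2·x^2 = 7460, Σx^2·x = 1070, Σx^2 = 164, Σx·x = 164, Σx = 26, Σ1 = 7.
And Σx^2·y = 19409, Σx·y = 2755, Σy = 424.
So AᵀA·[p, q, r]ᵀ = Aᵀy: [[7460, 1070, 164]; [1070, 164, 26]; [164, 26, 7]]·[p, q, r]ᵀ = [19409, 2755, 424]ᵀ.
Inverting the 3×3 Gram matrix, [p, q, r]ᵀ = [332597/110418, -340667/110418, 349/239]ᵀ.

p = 3.012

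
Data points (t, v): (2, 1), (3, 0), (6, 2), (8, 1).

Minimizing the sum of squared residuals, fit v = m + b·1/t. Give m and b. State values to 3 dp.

m = 1.532, b = -1.892

From the data, Σ1 = 4, Σ1/t = 9/8, Σ1/t·1/t = 233/576.
And Σv = 4, Σ1/t·v = 23/24.
So MᵀM·[m, b]ᵀ = Mᵀv: [[4, 9/8]; [9/8, 233/576]]·[m, b]ᵀ = [4, 23/24]ᵀ.
Δ = 4·(233/576) − (9/8)² = 203/576.
m = (4·(233/576) − (9/8)·(23/24))/(203/576) = 311/203; b = (4·(23/24) − (9/8)·4)/(203/576) = -384/203.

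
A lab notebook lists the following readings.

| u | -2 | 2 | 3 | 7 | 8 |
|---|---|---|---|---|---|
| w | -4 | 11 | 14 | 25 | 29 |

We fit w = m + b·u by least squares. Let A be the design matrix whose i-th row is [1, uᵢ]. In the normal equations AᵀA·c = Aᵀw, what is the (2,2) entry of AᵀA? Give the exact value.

Row 2 ↔ basis u, column 2 ↔ basis u, so (AᵀA)_{2,2} = Σᵢ (u)·(u) = (-2)·(-2) + (2)·(2) + (3)·(3) + (7)·(7) + (8)·(8) = 130.

130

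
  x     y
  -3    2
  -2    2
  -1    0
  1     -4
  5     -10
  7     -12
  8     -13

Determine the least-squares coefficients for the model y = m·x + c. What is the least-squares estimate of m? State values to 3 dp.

m = -1.465

Sums needed: Σx·x = 153, Σx = 15, Σ1 = 7.
And Σx·y = -252, Σy = -35.
Eliminating c: 7·(row 1) − 15·(row 2) gives 846·m = 7·(-252) − 15·(-35) = -1239, so m = -413/282.
Then c = ((-35) − 15·(-413/282))/7 = -175/94.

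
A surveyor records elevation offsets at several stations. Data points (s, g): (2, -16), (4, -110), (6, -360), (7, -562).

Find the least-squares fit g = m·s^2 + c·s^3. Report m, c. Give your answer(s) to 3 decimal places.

Setting ∂/∂m … = 0 gives: 3969·m + 25639·c = -42322;  25639·m + 168465·c = -277694.
(Σs^2·s^2 = 3969, Σs^2·s^3 = 25639, Σs^3·s^3 = 168465, Σs^2·g = -42322, Σs^3·g = -277694.)
Δ = 3969·168465 − 25639² = 11279264.
m = ((-42322)·168465 − 25639·(-277694))/11279264 = -311852/352477; c = (3969·(-277694) − 25639·(-42322))/11279264 = -533554/352477.

m = -0.885, c = -1.514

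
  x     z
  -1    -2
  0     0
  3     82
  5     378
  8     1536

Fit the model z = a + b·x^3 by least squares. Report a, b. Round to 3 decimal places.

a = 1.182, b = 2.999

Sums needed: Σ1 = 5, Σx^3 = 663, Σx^3·x^3 = 278499.
Moment sums: Σz = 1994, Σx^3·z = 835898.
Normal equations: [[5, 663]; [663, 278499]]·[a, b]ᵀ = [1994, 835898]ᵀ.
det = 5·278499 − 663² = 952926.
a = (1994·278499 − 663·835898)/952926 = 14444/12217; b = (5·835898 − 663·1994)/952926 = 1428734/476463.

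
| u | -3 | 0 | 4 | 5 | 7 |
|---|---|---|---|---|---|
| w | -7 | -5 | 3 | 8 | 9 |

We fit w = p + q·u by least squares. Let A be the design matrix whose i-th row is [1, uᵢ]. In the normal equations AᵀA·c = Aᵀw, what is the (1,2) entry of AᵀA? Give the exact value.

13

Row 1 ↔ basis 1, column 2 ↔ basis u, so (AᵀA)_{1,2} = Σᵢ u = (1)·(-3) + (1)·(0) + (1)·(4) + (1)·(5) + (1)·(7) = 13.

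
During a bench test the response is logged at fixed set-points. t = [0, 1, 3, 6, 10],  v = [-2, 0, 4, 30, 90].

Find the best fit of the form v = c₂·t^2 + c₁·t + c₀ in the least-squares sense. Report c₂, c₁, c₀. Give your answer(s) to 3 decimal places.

c₂ = 0.998, c₁ = -0.825, c₀ = -1.431

From the data, Σt^2·t^2 = 11378, Σt^2·t = 1244, Σt^2 = 146, Σt·t = 146, Σt = 20, Σ1 = 5.
Moment sums: Σt^2·v = 10116, Σt·v = 1092, Σv = 122.
Solving the 3×3 system (Gaussian elimination) gives c₂ = 428/429, c₁ = -118/143, c₀ = -614/429.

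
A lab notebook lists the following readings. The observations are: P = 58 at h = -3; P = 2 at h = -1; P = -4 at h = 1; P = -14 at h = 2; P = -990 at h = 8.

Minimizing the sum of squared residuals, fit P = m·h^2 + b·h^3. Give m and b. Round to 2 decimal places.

m = 0.45, b = -1.99

The normal equations are: 4195·m + 32557·b = -62896;  32557·m + 262939·b = -508564.
(Σh^2·h^2 = 4195, Σh^2·h^3 = 32557, Σh^3·h^3 = 262939, Σh^2·P = -62896, Σh^3·P = -508564.)
Δ = 4195·262939 − 32557² = 43070856.
m = ((-62896)·262939 − 32557·(-508564))/43070856 = 1625567/3589238; b = (4195·(-508564) − 32557·(-62896))/43070856 = -7143409/3589238.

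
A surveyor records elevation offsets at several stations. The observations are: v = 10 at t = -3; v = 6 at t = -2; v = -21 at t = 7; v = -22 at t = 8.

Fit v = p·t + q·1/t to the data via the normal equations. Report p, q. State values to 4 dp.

p = -2.8385, q = -1.8361

Sums needed: Σt·t = 126, Σt·1/t = 4, Σ1/t·1/t = 11209/28224.
For Xᵀv: Σt·v = -365, Σ1/t·v = -145/12.
XᵀX·[p, q]ᵀ = Xᵀv becomes [[126, 4]; [4, 11209/28224]]·[p, q]ᵀ = [-365, -145/12]ᵀ.
Determinant 126·(11209/28224) − 4² = 7625/224.
p = ((-365)·(11209/28224) − 4·(-145/12))/(7625/224) = -21817/7686; q = (126·(-145/12) − 4·(-365))/(7625/224) = -112/61.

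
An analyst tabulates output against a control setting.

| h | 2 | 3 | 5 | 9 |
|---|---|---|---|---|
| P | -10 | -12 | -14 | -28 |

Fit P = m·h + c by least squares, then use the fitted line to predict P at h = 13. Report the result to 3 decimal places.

Sums needed: Σh·h = 119, Σh = 19, Σ1 = 4.
And Σh·P = -378, ΣP = -64.
AᵀA·[m, c]ᵀ = AᵀP becomes [[119, 19]; [19, 4]]·[m, c]ᵀ = [-378, -64]ᵀ.
det = 119·4 − 19² = 115.
m = ((-378)·4 − 19·(-64))/115 = -296/115; c = (119·(-64) − 19·(-378))/115 = -434/115.
At h = 13: P̂ = (-296/115)·(13) + (-434/115)·(1) = -4282/115.

P̂ = -37.235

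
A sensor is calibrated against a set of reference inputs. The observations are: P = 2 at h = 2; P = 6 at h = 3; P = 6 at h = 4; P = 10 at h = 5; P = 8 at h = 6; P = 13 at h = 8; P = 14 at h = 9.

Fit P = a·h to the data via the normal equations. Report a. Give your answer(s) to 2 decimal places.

a = 1.59

AᵀA·[a]ᵀ = AᵀP reads: 235·a = 374.
Hence a = 374 / 235 ≈ 1.59149.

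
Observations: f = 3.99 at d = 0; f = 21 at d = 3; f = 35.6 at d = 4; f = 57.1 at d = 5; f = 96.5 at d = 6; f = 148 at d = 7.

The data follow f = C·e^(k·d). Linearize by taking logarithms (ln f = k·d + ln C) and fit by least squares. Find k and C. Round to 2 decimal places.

k = 0.52, C = 4.22

Taking logs, ln f = k·d + ln C, so regress ln f on d.
AᵀA = [[135.0000, 25.0000]; [25.0000, 6]], rhs = [106.0447, 21.6122]ᵀ  (here Σd = 25.0000, Σ(d)² = 135.0000, Σln f = 21.6122, Σd·ln f = 106.0447).
Solving (det = 185.0000): k = 0.51872, ln C = 1.44071, so C = exp(1.44071) = 4.22370.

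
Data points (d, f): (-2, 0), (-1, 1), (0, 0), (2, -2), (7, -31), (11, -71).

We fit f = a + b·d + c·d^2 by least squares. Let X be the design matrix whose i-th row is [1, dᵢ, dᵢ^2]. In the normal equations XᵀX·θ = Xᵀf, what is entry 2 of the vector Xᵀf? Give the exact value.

Entry 2 ↔ basis d, so (Xᵀf)_{2} = Σᵢ (d)·fᵢ = (-2)·(0) + (-1)·(1) + (0)·(0) + (2)·(-2) + (7)·(-31) + (11)·(-71) = -1003.

-1003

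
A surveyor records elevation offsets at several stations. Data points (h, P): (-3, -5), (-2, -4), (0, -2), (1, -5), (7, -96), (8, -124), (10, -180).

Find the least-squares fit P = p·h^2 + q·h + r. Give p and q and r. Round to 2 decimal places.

AᵀA·[p, q, r]ᵀ = AᵀP reads: 16595·p + 1821·q + 227·r = -30706;  1821·p + 227·q + 21·r = -3446;  227·p + 21·q + 7·r = -416.
Row-reducing yields p = -138975/93944, q = -293033/93944, r = -98549/46972.

p = -1.48, q = -3.12, r = -2.10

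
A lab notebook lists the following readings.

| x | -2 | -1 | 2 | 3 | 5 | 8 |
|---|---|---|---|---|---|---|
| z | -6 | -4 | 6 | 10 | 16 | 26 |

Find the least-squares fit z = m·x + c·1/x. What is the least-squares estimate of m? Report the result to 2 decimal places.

The normal system MᵀM·[m, c]ᵀ = Mᵀz is [[107, 6]; [6, 24001/14400]]·[m, c]ᵀ = [346, 1187/60]ᵀ.
Δ = 107·(24001/14400) − 6² = 2049707/14400.
m = (346·(24001/14400) − 6·(1187/60))/(2049707/14400) = 6595066/2049707; c = (107·(1187/60) − 6·346)/(2049707/14400) = 587760/2049707.

m = 3.22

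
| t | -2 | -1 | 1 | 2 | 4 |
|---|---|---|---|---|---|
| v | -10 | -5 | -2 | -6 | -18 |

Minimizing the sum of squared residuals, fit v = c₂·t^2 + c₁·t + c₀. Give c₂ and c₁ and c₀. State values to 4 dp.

c₂ = -1.2662, c₁ = 1.1623, c₀ = -2.5455

From the data, Σt^2·t^2 = 290, Σt^2·t = 64, Σt^2 = 26, Σt·t = 26, Σt = 4, Σ1 = 5.
Moment sums: Σt^2·v = -359, Σt·v = -61, Σv = -41.
Normal equations: [[290, 64, 26]; [64, 26, 4]; [26, 4, 5]]·[c₂, c₁, c₀]ᵀ = [-359, -61, -41]ᵀ.
Solving the 3×3 system (Gaussian elimination) gives c₂ = -195/154, c₁ = 179/154, c₀ = -28/11.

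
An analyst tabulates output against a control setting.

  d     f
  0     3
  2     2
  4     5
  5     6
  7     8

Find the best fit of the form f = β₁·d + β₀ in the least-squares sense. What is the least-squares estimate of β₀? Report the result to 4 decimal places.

From the data, Σd·d = 94, Σd = 18, Σ1 = 5.
For Mᵀf: Σd·f = 110, Σf = 24.
Normal equations: [[94, 18]; [18, 5]]·[β₁, β₀]ᵀ = [110, 24]ᵀ.
Eliminating β₀: 5·(row 1) − 18·(row 2) gives 146·β₁ = 5·110 − 18·24 = 118, so β₁ = 59/73.
Then β₀ = (24 − 18·(59/73))/5 = 138/73.

β₀ = 1.8904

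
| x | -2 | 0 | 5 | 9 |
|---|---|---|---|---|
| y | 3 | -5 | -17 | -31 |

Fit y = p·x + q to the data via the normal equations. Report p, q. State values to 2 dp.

The normal system AᵀA·[p, q]ᵀ = Aᵀy is [[110, 12]; [12, 4]]·[p, q]ᵀ = [-370, -50]ᵀ.
det = 110·4 − 12² = 296.
p = ((-370)·4 − 12·(-50))/296 = -110/37; q = (110·(-50) − 12·(-370))/296 = -265/74.

p = -2.97, q = -3.58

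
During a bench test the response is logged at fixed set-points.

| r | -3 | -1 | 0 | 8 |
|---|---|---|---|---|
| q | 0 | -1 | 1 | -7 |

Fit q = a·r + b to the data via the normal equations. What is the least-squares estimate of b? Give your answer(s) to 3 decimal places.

b = -1.064

The normal equations are: 74·a + 4·b = -55;  4·a + 4·b = -7.
(Σr·r = 74, Σr = 4, Σ1 = 4, Σr·q = -55, Σq = -7.)
Eliminating b: 4·(row 1) − 4·(row 2) gives 280·a = 4·(-55) − 4·(-7) = -192, so a = -24/35.
Then b = ((-7) − 4·(-24/35))/4 = -149/140.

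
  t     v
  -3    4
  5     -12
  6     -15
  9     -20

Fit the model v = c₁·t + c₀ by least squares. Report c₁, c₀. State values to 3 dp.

Compute the Gram sums: Σt·t = 151, Σt = 17, Σ1 = 4.
And Σt·v = -342, Σv = -43.
Normal equations: [[151, 17]; [17, 4]]·[c₁, c₀]ᵀ = [-342, -43]ᵀ.
Eliminating c₀: 4·(row 1) − 17·(row 2) gives 315·c₁ = 4·(-342) − 17·(-43) = -637, so c₁ = -91/45.
Then c₀ = ((-43) − 17·(-91/45))/4 = -97/45.

c₁ = -2.022, c₀ = -2.156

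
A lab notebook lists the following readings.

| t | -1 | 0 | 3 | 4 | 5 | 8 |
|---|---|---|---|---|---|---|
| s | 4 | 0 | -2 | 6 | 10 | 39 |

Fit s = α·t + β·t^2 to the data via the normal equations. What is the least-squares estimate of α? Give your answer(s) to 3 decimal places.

MᵀM·[α, β]ᵀ = Mᵀs reads: 115·α + 727·β = 376;  727·α + 5059·β = 2828.
Eliminating β: 5059·(row 1) − 727·(row 2) gives 53256·α = 5059·376 − 727·2828 = -153772, so α = -38443/13314.
Then β = (2828 − 727·(-38443/13314))/5059 = 12967/13314.

α = -2.887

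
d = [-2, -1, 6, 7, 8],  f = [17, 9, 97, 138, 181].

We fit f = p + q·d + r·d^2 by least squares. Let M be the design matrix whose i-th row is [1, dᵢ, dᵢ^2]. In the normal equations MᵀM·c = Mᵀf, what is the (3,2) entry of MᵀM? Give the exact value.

1062

Row 3 ↔ basis d^2, column 2 ↔ basis d, so (MᵀM)_{3,2} = Σᵢ (d^2)·(d) = (4)·(-2) + (1)·(-1) + (36)·(6) + (49)·(7) + (64)·(8) = 1062.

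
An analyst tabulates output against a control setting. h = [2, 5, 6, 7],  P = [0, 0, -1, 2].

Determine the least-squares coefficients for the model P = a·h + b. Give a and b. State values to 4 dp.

a = 0.2143, b = -0.8214

MᵀM·[a, b]ᵀ = MᵀP reads: 114·a + 20·b = 8;  20·a + 4·b = 1.
Eliminating b: 4·(row 1) − 20·(row 2) gives 56·a = 4·8 − 20·1 = 12, so a = 3/14.
Then b = (1 − 20·(3/14))/4 = -23/28.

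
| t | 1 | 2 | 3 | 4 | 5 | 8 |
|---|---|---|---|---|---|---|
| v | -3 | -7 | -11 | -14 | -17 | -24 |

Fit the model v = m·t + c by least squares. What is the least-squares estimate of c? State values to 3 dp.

Entries of MᵀM: Σt·t = 119, Σt = 23, Σ1 = 6.
For Mᵀv: Σt·v = -383, Σv = -76.
Eliminating c: 6·(row 1) − 23·(row 2) gives 185·m = 6·(-383) − 23·(-76) = -550, so m = -110/37.
Then c = ((-76) − 23·(-110/37))/6 = -47/37.

c = -1.270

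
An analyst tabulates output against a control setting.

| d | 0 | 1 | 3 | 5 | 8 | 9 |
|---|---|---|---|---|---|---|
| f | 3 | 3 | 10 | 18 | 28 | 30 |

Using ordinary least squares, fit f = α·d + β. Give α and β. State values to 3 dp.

With design matrix X, XᵀX = [[180, 26]; [26, 6]] and Xᵀf = [617, 92]ᵀ.
Determinant 180·6 − 26² = 404.
α = (617·6 − 26·92)/404 = 655/202; β = (180·92 − 26·617)/404 = 259/202.

α = 3.243, β = 1.282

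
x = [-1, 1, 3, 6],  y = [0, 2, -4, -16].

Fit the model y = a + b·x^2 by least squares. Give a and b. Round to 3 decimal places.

a = 1.164, b = -0.482

Compute the Gram sums: Σ1 = 4, Σx^2 = 47, Σx^2·x^2 = 1379.
Moment sums: Σy = -18, Σx^2·y = -610.
MᵀM·[a, b]ᵀ = Mᵀy becomes [[4, 47]; [47, 1379]]·[a, b]ᵀ = [-18, -610]ᵀ.
Determinant 4·1379 − 47² = 3307.
a = ((-18)·1379 − 47·(-610))/3307 = 3848/3307; b = (4·(-610) − 47·(-18))/3307 = -1594/3307.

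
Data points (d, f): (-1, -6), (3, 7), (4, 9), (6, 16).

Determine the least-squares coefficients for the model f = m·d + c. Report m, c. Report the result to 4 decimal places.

m = 3.1154, c = -2.8462

With design matrix M, MᵀM = [[62, 12]; [12, 4]] and Mᵀf = [159, 26]ᵀ.
Δ = 62·4 − 12² = 104.
m = (159·4 − 12·26)/104 = 81/26; c = (62·26 − 12·159)/104 = -37/13.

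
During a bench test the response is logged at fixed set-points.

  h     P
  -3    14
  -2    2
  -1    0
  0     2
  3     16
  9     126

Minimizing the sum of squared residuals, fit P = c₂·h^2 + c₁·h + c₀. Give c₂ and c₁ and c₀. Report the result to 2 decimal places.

Sums needed: Σh^2·h^2 = 6740, Σh^2·h = 720, Σh^2 = 104, Σh·h = 104, Σh = 6, Σ1 = 6.
For MᵀP: Σh^2·P = 10484, Σh·P = 1136, ΣP = 160.
Inverting the 3×3 Gram matrix, [c₂, c₁, c₀]ᵀ = [8273/5593, 3700/5593, 2048/5593]ᵀ.

c₂ = 1.48, c₁ = 0.66, c₀ = 0.37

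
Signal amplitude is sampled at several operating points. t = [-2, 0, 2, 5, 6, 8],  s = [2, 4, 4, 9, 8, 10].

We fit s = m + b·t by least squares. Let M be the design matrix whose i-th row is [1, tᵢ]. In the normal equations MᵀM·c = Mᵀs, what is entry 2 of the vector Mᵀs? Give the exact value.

177

Entry 2 ↔ basis t, so (Mᵀs)_{2} = Σᵢ (t)·sᵢ = (-2)·(2) + (0)·(4) + (2)·(4) + (5)·(9) + (6)·(8) + (8)·(10) = 177.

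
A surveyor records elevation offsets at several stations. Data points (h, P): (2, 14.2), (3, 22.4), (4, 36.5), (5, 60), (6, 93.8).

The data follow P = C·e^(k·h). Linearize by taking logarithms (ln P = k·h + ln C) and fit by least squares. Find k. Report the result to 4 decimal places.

k = 0.4761

Taking logs, ln P = k·h + ln C, so regress ln P on h.
XᵀX = [[90.0000, 20.0000]; [20.0000, 5]], rhs = [76.7416, 17.9951]ᵀ  (here Σh = 20.0000, Σ(h)² = 90.0000, Σln P = 17.9951, Σh·ln P = 76.7416).
Δ = 90.0000·5 − (20.0000)² = 50.0000; k = (76.7416·5 − 20.0000·17.9951)/50.0000 = 0.47611, ln C = (90.0000·17.9951 − 20.0000·76.7416)/50.0000 = 1.69457.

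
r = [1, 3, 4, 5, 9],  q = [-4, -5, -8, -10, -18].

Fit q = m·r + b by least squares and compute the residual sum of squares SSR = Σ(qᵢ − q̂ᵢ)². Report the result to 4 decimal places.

From the data, Σr·r = 132, Σr = 22, Σ1 = 5.
Moment sums: Σr·q = -263, Σq = -45.
Determinant 132·5 − 22² = 176.
m = ((-263)·5 − 22·(-45))/176 = -325/176; b = (132·(-45) − 22·(-263))/176 = -7/8.
Residuals: -225/176, 249/176, 23/88, 19/176, -89/176; SSR = 699/176.

SSR = 3.9716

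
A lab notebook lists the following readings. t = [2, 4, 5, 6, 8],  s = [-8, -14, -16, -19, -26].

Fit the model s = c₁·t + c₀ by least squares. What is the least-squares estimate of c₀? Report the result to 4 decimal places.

Entries of MᵀM: Σt·t = 145, Σt = 25, Σ1 = 5.
For Mᵀs: Σt·s = -474, Σs = -83.
Normal equations: [[145, 25]; [25, 5]]·[c₁, c₀]ᵀ = [-474, -83]ᵀ.
Determinant 145·5 − 25² = 100.
c₁ = ((-474)·5 − 25·(-83))/100 = -59/20; c₀ = (145·(-83) − 25·(-474))/100 = -37/20.

c₀ = -1.8500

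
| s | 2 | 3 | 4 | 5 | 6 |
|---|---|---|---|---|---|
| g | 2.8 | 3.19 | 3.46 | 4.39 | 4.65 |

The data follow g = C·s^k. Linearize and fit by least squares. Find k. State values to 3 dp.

k = 0.478

Taking logs, ln g = k·ln s + ln C, so regress ln g on ln s.
AᵀA = [[9.4099, 6.5793]; [6.5793, 5]], rhs = [8.8434, 6.4471]ᵀ  (here Σln s = 6.5793, Σ(ln s)² = 9.4099, Σln g = 6.4471, Σln s·ln g = 8.8434).
Δ = 9.4099·5 − (6.5793)² = 3.7630; k = (8.8434·5 − 6.5793·6.4471)/3.7630 = 0.47836, ln C = (9.4099·6.4471 − 6.5793·8.8434)/3.7630 = 0.65997.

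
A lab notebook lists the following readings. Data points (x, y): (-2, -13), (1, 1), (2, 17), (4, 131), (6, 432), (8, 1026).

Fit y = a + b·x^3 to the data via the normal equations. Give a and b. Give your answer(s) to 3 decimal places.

Setting ∂/∂a … = 0 gives: 6·a + 793·b = 1594;  793·a + 313025·b = 627249.
Determinant 6·313025 − 793² = 1249301.
a = (1594·313025 − 793·627249)/1249301 = 1553393/1249301; b = (6·627249 − 793·1594)/1249301 = 2499452/1249301.

a = 1.243, b = 2.001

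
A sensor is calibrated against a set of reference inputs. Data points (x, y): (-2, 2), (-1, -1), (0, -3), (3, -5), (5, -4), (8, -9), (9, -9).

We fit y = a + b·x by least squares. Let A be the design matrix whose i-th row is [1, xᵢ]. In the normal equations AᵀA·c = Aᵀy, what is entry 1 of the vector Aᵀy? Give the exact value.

Entry 1 ↔ basis 1, so (Aᵀy)_{1} = Σᵢ yᵢ = (1)·(2) + (1)·(-1) + (1)·(-3) + (1)·(-5) + (1)·(-4) + (1)·(-9) + (1)·(-9) = -29.

-29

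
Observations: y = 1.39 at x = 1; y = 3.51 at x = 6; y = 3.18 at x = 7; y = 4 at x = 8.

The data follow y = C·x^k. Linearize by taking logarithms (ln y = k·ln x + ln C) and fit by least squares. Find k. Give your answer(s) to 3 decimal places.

k = 0.482

Taking logs, ln y = k·ln x + ln C, so regress ln y on ln x.
Σln x = 5.8171, Σ(ln x)² = 11.3210, Σln y = 4.1281, Σln x·ln y = 7.3837.
Equations: 11.3210·k + 5.8171·ln C = 7.3837;  5.8171·k + 4·ln C = 4.1281.
Solving (det = 11.4454): k = 0.48238, ln C = 0.33050.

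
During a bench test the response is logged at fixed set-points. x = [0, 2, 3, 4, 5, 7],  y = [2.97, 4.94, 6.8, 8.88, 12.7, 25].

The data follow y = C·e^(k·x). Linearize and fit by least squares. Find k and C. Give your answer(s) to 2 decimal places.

k = 0.31, C = 2.78

With ln yᵢ as the transformed response and xᵢ as the regressor:
Sums: Σx = 21.0000, Σ(x)² = 103.0000, Σln y = 12.5471, Σx·ln y = 52.9208.
Normal system: [[103.0000, 21.0000]; [21.0000, 6]]·[k, ln C]ᵀ = [52.9208, 12.5471]ᵀ.
Δ = 103.0000·6 − (21.0000)² = 177.0000; k = (52.9208·6 − 21.0000·12.5471)/177.0000 = 0.30528, ln C = (103.0000·12.5471 − 21.0000·52.9208)/177.0000 = 1.02269, so C = exp(1.02269) = 2.78067.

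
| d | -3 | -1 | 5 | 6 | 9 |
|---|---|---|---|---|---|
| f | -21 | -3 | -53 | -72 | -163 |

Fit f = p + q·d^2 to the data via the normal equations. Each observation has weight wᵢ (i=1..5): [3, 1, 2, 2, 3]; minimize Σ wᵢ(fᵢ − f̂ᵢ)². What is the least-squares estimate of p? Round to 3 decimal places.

p = -2.476

With design matrix X, XᵀWX = [[11, 393]; [393, 23769]] and XᵀWf = [-805, -48013]ᵀ.
Eliminating q: 23769·(row 1) − 393·(row 2) gives 107010·p = 23769·(-805) − 393·(-48013) = -264936, so p = -44156/17835.
Then q = ((-48013) − 393·(-44156/17835))/23769 = -105889/53505.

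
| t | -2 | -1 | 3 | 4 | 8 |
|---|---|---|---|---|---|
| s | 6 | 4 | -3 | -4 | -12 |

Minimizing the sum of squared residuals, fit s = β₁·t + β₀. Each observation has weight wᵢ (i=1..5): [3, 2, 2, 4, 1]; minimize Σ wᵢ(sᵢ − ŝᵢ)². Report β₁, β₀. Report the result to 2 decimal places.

Sums needed: Σwᵢ·t·t = 160, Σwᵢ·t = 22, Σwᵢ·1 = 12.
For MᵀWs: Σwᵢ·t·s = -222, Σwᵢ·s = -8.
Determinant 160·12 − 22² = 1436.
β₁ = ((-222)·12 − 22·(-8))/1436 = -622/359; β₀ = (160·(-8) − 22·(-222))/1436 = 901/359.

β₁ = -1.73, β₀ = 2.51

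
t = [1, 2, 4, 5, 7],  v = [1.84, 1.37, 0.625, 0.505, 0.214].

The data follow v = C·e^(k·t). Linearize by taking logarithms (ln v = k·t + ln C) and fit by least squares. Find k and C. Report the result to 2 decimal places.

Linearized form: ln v = k·t + ln C. From the 5 transformed points,
Sums: Σt = 19.0000, Σ(t)² = 95.0000, Σln v = -1.7704, Σt·ln v = -14.8491.
Normal system: [[95.0000, 19.0000]; [19.0000, 5]]·[k, ln C]ᵀ = [-14.8491, -1.7704]ᵀ.
Slope k = (n·Σt·ln v − Σt·Σln v)/(n·Σ(t)² − (Σt)²) = (5·-14.8491 − 19.0000·-1.7704)/114.0000 = -0.35621; ln C = (Σln v − k·Σt)/n = 0.99951, so C = exp(0.99951) = 2.71695.

k = -0.36, C = 2.72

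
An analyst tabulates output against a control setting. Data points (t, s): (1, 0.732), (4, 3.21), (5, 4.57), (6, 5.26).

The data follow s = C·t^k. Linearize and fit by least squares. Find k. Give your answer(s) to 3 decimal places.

k = 1.109

Let Y = ln s. Fitting Y = k·ln t + ln C by least squares:
Σln t = 4.7875, Σ(ln t)² = 7.7225, Σln s = 4.0339, Σln t·ln s = 7.0369.
Equations: 7.7225·k + 4.7875·ln C = 7.0369;  4.7875·k + 4·ln C = 4.0339.
Solving (det = 7.9699): k = 1.10856, ln C = -0.31833.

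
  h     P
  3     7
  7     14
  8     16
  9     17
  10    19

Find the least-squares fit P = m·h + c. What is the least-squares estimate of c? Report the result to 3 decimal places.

Compute the Gram sums: Σh·h = 303, Σh = 37, Σ1 = 5.
For AᵀP: Σh·P = 590, ΣP = 73.
Eliminating c: 5·(row 1) − 37·(row 2) gives 146·m = 5·590 − 37·73 = 249, so m = 249/146.
Then c = (73 − 37·(249/146))/5 = 289/146.

c = 1.979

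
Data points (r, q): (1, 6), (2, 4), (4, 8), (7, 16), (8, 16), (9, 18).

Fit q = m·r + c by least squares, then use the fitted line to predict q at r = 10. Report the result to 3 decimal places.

q̂ = 19.854

With design matrix M, MᵀM = [[215, 31]; [31, 6]] and Mᵀq = [448, 68]ᵀ.
det = 215·6 − 31² = 329.
m = (448·6 − 31·68)/329 = 580/329; c = (215·68 − 31·448)/329 = 732/329.
At r = 10: q̂ = (580/329)·(10) + (732/329)·(1) = 6532/329.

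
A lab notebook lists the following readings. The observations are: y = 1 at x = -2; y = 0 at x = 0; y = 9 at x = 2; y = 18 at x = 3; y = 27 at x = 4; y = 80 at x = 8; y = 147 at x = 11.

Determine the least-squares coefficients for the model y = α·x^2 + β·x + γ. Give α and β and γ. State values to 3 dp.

Entries of MᵀM: Σx^2·x^2 = 19106, Σx^2·x = 1934, Σx^2 = 218, Σx·x = 218, Σx = 26, Σ1 = 7.
Moment sums: Σx^2·y = 23541, Σx·y = 2435, Σy = 282.
So MᵀM·[α, β, γ]ᵀ = Mᵀy: [[19106, 1934, 218]; [1934, 218, 26]; [218, 26, 7]]·[α, β, γ]ᵀ = [23541, 2435, 282]ᵀ.
Row-reducing yields α = 20309/20265, β = 435319/202650, γ = 37033/33775.

α = 1.002, β = 2.148, γ = 1.096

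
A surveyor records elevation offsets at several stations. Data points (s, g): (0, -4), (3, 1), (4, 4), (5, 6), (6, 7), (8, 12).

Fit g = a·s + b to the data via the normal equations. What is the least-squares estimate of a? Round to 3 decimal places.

a = 1.991

Entries of AᵀA: Σs·s = 150, Σs = 26, Σ1 = 6.
Moment sums: Σs·g = 187, Σg = 26.
AᵀA·[a, b]ᵀ = Aᵀg becomes [[150, 26]; [26, 6]]·[a, b]ᵀ = [187, 26]ᵀ.
det = 150·6 − 26² = 224.
a = (187·6 − 26·26)/224 = 223/112; b = (150·26 − 26·187)/224 = -481/112.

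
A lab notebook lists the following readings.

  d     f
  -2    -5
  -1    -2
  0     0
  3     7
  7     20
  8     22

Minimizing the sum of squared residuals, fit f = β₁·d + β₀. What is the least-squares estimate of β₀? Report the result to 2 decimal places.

The normal system AᵀA·[β₁, β₀]ᵀ = Aᵀf is [[127, 15]; [15, 6]]·[β₁, β₀]ᵀ = [349, 42]ᵀ.
Determinant 127·6 − 15² = 537.
β₁ = (349·6 − 15·42)/537 = 488/179; β₀ = (127·42 − 15·349)/537 = 33/179.

β₀ = 0.18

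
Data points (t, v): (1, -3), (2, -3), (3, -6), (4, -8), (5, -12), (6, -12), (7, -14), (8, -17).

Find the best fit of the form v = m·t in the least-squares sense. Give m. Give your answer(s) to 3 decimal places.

Compute the Gram sums: Σt·t = 204.
Right-hand side: Σt·v = -425.
Normal equations: [[204]]·[m]ᵀ = [-425]ᵀ.
m = (-425)/204 = -2.08333.

m = -2.083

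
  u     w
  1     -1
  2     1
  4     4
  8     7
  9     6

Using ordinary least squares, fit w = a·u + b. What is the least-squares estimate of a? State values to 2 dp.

XᵀX·[a, b]ᵀ = Xᵀw reads: 166·a + 24·b = 127;  24·a + 5·b = 17.
Eliminating b: 5·(row 1) − 24·(row 2) gives 254·a = 5·127 − 24·17 = 227, so a = 227/254.
Then b = (17 − 24·(227/254))/5 = -113/127.

a = 0.89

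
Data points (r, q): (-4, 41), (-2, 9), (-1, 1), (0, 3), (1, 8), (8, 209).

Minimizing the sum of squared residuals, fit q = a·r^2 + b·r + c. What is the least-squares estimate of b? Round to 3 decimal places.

b = 2.239

The normal equations are: 4370·a + 440·b + 86·c = 14077;  440·a + 86·b + 2·c = 1497;  86·a + 2·b + 6·c = 271.
(Σr^2·r^2 = 4370, Σr^2·r = 440, Σr^2 = 86, Σr·r = 86, Σr = 2, Σ1 = 6, Σr^2·q = 14077, Σr·q = 1497, Σq = 271.)
Row-reducing yields a = 218374/73893, b = 165449/73893, c = 101549/49262.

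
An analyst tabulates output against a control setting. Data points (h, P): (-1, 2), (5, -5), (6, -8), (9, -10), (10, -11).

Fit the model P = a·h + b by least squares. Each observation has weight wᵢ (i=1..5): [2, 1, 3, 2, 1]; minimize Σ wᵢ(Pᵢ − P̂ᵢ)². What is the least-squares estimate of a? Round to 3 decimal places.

a = -1.214

Normal-equation sums: Σwᵢ·h·h = 397, Σwᵢ·h = 49, Σwᵢ·1 = 9.
Right-hand side: Σwᵢ·h·P = -463, Σwᵢ·P = -56.
AᵀWA·[a, b]ᵀ = AᵀWP becomes [[397, 49]; [49, 9]]·[a, b]ᵀ = [-463, -56]ᵀ.
det = 397·9 − 49² = 1172.
a = ((-463)·9 − 49·(-56))/1172 = -1423/1172; b = (397·(-56) − 49·(-463))/1172 = 455/1172.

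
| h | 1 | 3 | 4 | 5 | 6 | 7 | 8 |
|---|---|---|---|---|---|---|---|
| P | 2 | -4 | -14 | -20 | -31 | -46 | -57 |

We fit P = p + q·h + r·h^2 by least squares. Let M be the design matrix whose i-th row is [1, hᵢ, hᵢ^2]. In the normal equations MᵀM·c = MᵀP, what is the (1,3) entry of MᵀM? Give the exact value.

200

Row 1 ↔ basis 1, column 3 ↔ basis h^2, so (MᵀM)_{1,3} = Σᵢ h^2 = (1)·(1) + (1)·(9) + (1)·(16) + (1)·(25) + (1)·(36) + (1)·(49) + (1)·(64) = 200.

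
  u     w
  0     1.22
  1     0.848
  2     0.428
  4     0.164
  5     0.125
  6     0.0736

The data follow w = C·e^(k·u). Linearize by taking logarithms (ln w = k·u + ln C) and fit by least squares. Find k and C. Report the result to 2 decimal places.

k = -0.47, C = 1.22

Taking logs, ln w = k·u + ln C, so regress ln w on u.
Over the data: Σu = 18.0000, Σ(u)² = 82.0000, Σln w = -7.3111, Σu·ln w = -35.1456.
Normal system: [[82.0000, 18.0000]; [18.0000, 6]]·[k, ln C]ᵀ = [-35.1456, -7.3111]ᵀ.
Δ = 82.0000·6 − (18.0000)² = 168.0000; k = (-35.1456·6 − 18.0000·-7.3111)/168.0000 = -0.47187, ln C = (82.0000·-7.3111 − 18.0000·-35.1456)/168.0000 = 0.19708, so C = exp(0.19708) = 1.21785.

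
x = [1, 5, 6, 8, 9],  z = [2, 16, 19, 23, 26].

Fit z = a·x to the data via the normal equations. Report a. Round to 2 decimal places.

The normal system MᵀM·[a]ᵀ = Mᵀz is [[207]]·[a]ᵀ = [614]ᵀ.
a = 614/207 = 2.96618.

a = 2.97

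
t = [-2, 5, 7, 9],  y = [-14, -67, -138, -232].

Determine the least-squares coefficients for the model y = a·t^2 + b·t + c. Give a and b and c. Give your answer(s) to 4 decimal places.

Entries of MᵀM: Σt^2·t^2 = 9603, Σt^2·t = 1189, Σt^2 = 159, Σt·t = 159, Σt = 19, Σ1 = 4.
Right-hand side: Σt^2·y = -27285, Σt·y = -3361, Σy = -451.
Normal equations: [[9603, 1189, 159]; [1189, 159, 19]; [159, 19, 4]]·[a, b, c]ᵀ = [-27285, -3361, -451]ᵀ.
Inverting the 3×3 Gram matrix, [a, b, c]ᵀ = [-9177/3004, 23229/15020, 10043/7510]ᵀ.

a = -3.0549, b = 1.5465, c = 1.3373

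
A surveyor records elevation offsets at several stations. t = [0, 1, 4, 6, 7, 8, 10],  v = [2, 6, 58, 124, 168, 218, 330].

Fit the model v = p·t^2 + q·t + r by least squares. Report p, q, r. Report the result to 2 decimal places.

p = 3.10, q = 2.04, r = 1.29

MᵀM·[p, q, r]ᵀ = Mᵀv reads: 18050·p + 2136·q + 266·r = 60582;  2136·p + 266·q + 36·r = 7202;  266·p + 36·q + 7·r = 906.
Solving the 3×3 system (Gaussian elimination) gives p = 283575/91601, q = 186953/91601, r = 118464/91601.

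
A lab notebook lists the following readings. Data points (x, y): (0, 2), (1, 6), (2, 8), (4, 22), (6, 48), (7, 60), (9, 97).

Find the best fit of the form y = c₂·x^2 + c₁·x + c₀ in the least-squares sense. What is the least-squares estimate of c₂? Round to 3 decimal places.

From the data, Σx^2·x^2 = 10531, Σx^2·x = 1361, Σx^2 = 187, Σx·x = 187, Σx = 29, Σ1 = 7.
Moment sums: Σx^2·y = 12915, Σx·y = 1691, Σy = 243.
So AᵀA·[c₂, c₁, c₀]ᵀ = Aᵀy: [[10531, 1361, 187]; [1361, 187, 29]; [187, 29, 7]]·[c₂, c₁, c₀]ᵀ = [12915, 1691, 243]ᵀ.
Solving the 3×3 system (Gaussian elimination) gives c₂ = 458/427, c₁ = 6373/7686, c₀ = 20179/7686.

c₂ = 1.073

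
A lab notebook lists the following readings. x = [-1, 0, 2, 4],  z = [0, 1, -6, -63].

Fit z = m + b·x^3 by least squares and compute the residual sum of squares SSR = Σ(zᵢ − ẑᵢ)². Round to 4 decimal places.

Compute the Gram sums: Σ1 = 4, Σx^3 = 71, Σx^3·x^3 = 4161.
For Mᵀz: Σz = -68, Σx^3·z = -4080.
Normal equations: [[4, 71]; [71, 4161]]·[m, b]ᵀ = [-68, -4080]ᵀ.
Eliminating b: 4161·(row 1) − 71·(row 2) gives 11603·m = 4161·(-68) − 71·(-4080) = 6732, so m = 6732/11603.
Then b = ((-4080) − 71·(6732/11603))/4161 = -11492/11603.
Residuals: -18224/11603, 4871/11603, 15586/11603, -2233/11603; SSR = 52034/11603.

SSR = 4.4845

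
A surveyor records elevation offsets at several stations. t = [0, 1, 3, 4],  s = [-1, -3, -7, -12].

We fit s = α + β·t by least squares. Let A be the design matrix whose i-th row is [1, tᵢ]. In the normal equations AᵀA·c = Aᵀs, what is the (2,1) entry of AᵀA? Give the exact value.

Row 2 ↔ basis t, column 1 ↔ basis 1, so (AᵀA)_{2,1} = Σᵢ t = (0)·(1) + (1)·(1) + (3)·(1) + (4)·(1) = 8.

8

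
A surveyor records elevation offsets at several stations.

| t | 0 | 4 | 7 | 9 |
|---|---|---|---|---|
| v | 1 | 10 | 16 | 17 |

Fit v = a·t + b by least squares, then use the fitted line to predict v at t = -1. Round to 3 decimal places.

v̂ = -0.087

Setting ∂/∂a … = 0 gives: 146·a + 20·b = 305;  20·a + 4·b = 44.
(Σt·t = 146, Σt = 20, Σ1 = 4, Σt·v = 305, Σv = 44.)
Determinant 146·4 − 20² = 184.
a = (305·4 − 20·44)/184 = 85/46; b = (146·44 − 20·305)/184 = 81/46.
At t = -1: v̂ = (85/46)·(-1) + (81/46)·(1) = -2/23.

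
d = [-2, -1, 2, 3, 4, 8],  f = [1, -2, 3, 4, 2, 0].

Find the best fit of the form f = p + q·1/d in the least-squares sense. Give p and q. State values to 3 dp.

p = 1.485, q = 3.118

MᵀM·[p, q]ᵀ = Mᵀf reads: 6·p + (-7/24)·q = 8;  (-7/24)·p + (973/576)·q = 29/6.
(Σ1 = 6, Σ1/d = -7/24, Σ1/d·1/d = 973/576, Σf = 8, Σ1/d·f = 29/6.)
Eliminating q: (973/576)·(row 1) − (-7/24)·(row 2) gives (5789/576)·p = (973/576)·8 − (-7/24)·(29/6) = 2149/144, so p = 1228/827.
Then q = ((29/6) − (-7/24)·(1228/827))/(973/576) = 18048/5789.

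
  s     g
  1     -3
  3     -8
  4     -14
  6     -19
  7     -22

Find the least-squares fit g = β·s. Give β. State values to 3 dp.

β = -3.162

Entries of AᵀA: Σs·s = 111.
Right-hand side: Σs·g = -351.
AᵀA·[β]ᵀ = Aᵀg becomes [[111]]·[β]ᵀ = [-351]ᵀ.
β = (-351)/111 = -3.16216.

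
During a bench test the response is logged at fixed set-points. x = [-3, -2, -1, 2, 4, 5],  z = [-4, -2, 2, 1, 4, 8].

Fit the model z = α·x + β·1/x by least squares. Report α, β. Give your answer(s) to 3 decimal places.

α = 1.579, β = -3.524

Setting ∂/∂α … = 0 gives: 59·α + 6·β = 72;  6·α + (6169/3600)·β = 103/30.
(Σx·x = 59, Σx·1/x = 6, Σ1/x·1/x = 6169/3600, Σx·z = 72, Σ1/x·z = 103/30.)
Determinant 59·(6169/3600) − 6² = 234371/3600.
α = (72·(6169/3600) − 6·(103/30))/(234371/3600) = 370008/234371; β = (59·(103/30) − 6·72)/(234371/3600) = -825960/234371.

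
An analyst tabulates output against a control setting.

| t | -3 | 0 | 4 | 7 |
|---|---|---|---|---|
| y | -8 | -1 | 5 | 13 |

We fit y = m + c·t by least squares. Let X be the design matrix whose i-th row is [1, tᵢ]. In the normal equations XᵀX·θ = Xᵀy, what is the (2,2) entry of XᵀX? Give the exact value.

74

Row 2 ↔ basis t, column 2 ↔ basis t, so (XᵀX)_{2,2} = Σᵢ (t)·(t) = (-3)·(-3) + (0)·(0) + (4)·(4) + (7)·(7) = 74.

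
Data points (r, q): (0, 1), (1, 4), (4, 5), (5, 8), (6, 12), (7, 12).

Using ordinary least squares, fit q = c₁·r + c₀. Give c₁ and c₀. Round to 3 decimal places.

c₁ = 1.519, c₀ = 1.176

Entries of MᵀM: Σr·r = 127, Σr = 23, Σ1 = 6.
Moment sums: Σr·q = 220, Σq = 42.
MᵀM·[c₁, c₀]ᵀ = Mᵀq becomes [[127, 23]; [23, 6]]·[c₁, c₀]ᵀ = [220, 42]ᵀ.
Eliminating c₀: 6·(row 1) − 23·(row 2) gives 233·c₁ = 6·220 − 23·42 = 354, so c₁ = 354/233.
Then c₀ = (42 − 23·(354/233))/6 = 274/233.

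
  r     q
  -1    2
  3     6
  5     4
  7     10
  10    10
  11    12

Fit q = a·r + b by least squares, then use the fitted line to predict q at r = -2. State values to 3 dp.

q̂ = 1.015

Forming XᵀX = [[305, 35]; [35, 6]] and Xᵀq = [338, 44]ᵀ gives XᵀX·[a, b]ᵀ = Xᵀq.
det = 305·6 − 35² = 605.
a = (338·6 − 35·44)/605 = 488/605; b = (305·44 − 35·338)/605 = 318/121.
At r = -2: q̂ = (488/605)·(-2) + (318/121)·(1) = 614/605.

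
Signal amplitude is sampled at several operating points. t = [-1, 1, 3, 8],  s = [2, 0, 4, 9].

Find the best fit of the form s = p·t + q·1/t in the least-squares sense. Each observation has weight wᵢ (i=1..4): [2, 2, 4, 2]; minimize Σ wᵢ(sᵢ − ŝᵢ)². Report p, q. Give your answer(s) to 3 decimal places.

Setting ∂/∂p … = 0 gives: 168·p + 10·q = 188;  10·p + (1289/288)·q = 43/12.
(Σwᵢ·t·t = 168, Σwᵢ·t·1/t = 10, Σwᵢ·1/t·1/t = 1289/288, Σwᵢ·t·s = 188, Σwᵢ·1/t·s = 43/12.)
Δ = 168·(1289/288) − 10² = 7823/12.
p = (188·(1289/288) − 10·(43/12))/(7823/12) = 58003/46938; q = (168·(43/12) − 10·188)/(7823/12) = -15336/7823.

p = 1.236, q = -1.960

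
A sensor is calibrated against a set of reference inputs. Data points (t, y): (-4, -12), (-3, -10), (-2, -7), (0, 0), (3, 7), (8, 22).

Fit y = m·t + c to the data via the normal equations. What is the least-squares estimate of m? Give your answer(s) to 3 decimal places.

m = 2.852

Sums needed: Σt·t = 102, Σt = 2, Σ1 = 6.
And Σt·y = 289, Σy = 0.
Determinant 102·6 − 2² = 608.
m = (289·6 − 2·0)/608 = 867/304; c = (102·0 − 2·289)/608 = -289/304.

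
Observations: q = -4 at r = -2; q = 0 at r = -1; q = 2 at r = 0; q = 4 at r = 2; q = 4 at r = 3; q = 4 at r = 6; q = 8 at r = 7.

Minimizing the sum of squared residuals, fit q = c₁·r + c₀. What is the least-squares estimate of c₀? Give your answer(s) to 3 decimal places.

Entries of XᵀX: Σr·r = 103, Σr = 15, Σ1 = 7.
And Σr·q = 108, Σq = 18.
Eliminating c₀: 7·(row 1) − 15·(row 2) gives 496·c₁ = 7·108 − 15·18 = 486, so c₁ = 243/248.
Then c₀ = (18 − 15·(243/248))/7 = 117/248.

c₀ = 0.472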